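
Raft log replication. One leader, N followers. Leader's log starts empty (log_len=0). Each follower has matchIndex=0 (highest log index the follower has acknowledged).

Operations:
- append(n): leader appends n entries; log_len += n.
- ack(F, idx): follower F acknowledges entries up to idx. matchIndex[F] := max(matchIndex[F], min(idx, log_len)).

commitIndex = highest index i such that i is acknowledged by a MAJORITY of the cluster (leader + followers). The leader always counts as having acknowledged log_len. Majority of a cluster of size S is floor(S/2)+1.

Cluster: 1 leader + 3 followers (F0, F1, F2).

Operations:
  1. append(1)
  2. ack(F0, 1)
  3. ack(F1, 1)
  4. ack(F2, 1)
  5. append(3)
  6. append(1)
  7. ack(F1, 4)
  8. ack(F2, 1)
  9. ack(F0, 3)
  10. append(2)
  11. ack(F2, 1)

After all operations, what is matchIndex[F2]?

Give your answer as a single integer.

Answer: 1

Derivation:
Op 1: append 1 -> log_len=1
Op 2: F0 acks idx 1 -> match: F0=1 F1=0 F2=0; commitIndex=0
Op 3: F1 acks idx 1 -> match: F0=1 F1=1 F2=0; commitIndex=1
Op 4: F2 acks idx 1 -> match: F0=1 F1=1 F2=1; commitIndex=1
Op 5: append 3 -> log_len=4
Op 6: append 1 -> log_len=5
Op 7: F1 acks idx 4 -> match: F0=1 F1=4 F2=1; commitIndex=1
Op 8: F2 acks idx 1 -> match: F0=1 F1=4 F2=1; commitIndex=1
Op 9: F0 acks idx 3 -> match: F0=3 F1=4 F2=1; commitIndex=3
Op 10: append 2 -> log_len=7
Op 11: F2 acks idx 1 -> match: F0=3 F1=4 F2=1; commitIndex=3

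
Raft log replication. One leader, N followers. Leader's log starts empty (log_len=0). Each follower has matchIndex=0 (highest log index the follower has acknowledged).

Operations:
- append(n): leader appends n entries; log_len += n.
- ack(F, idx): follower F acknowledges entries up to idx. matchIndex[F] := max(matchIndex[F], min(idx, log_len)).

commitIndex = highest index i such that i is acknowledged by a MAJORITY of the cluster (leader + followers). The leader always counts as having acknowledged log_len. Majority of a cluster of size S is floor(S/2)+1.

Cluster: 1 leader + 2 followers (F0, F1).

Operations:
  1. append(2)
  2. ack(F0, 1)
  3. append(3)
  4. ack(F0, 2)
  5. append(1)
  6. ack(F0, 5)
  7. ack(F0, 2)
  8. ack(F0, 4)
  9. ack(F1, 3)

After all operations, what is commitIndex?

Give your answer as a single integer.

Answer: 5

Derivation:
Op 1: append 2 -> log_len=2
Op 2: F0 acks idx 1 -> match: F0=1 F1=0; commitIndex=1
Op 3: append 3 -> log_len=5
Op 4: F0 acks idx 2 -> match: F0=2 F1=0; commitIndex=2
Op 5: append 1 -> log_len=6
Op 6: F0 acks idx 5 -> match: F0=5 F1=0; commitIndex=5
Op 7: F0 acks idx 2 -> match: F0=5 F1=0; commitIndex=5
Op 8: F0 acks idx 4 -> match: F0=5 F1=0; commitIndex=5
Op 9: F1 acks idx 3 -> match: F0=5 F1=3; commitIndex=5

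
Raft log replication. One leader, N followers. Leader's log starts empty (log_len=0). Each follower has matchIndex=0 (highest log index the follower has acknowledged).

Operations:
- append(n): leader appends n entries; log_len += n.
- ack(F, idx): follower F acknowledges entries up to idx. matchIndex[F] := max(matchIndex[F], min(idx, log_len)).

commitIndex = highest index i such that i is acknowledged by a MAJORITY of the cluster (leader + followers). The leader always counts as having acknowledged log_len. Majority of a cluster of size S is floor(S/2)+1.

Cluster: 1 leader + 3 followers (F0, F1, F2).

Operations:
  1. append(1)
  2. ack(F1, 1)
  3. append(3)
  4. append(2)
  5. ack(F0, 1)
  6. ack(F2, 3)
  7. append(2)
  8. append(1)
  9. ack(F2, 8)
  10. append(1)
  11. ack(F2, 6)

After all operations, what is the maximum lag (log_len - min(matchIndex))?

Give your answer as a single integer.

Op 1: append 1 -> log_len=1
Op 2: F1 acks idx 1 -> match: F0=0 F1=1 F2=0; commitIndex=0
Op 3: append 3 -> log_len=4
Op 4: append 2 -> log_len=6
Op 5: F0 acks idx 1 -> match: F0=1 F1=1 F2=0; commitIndex=1
Op 6: F2 acks idx 3 -> match: F0=1 F1=1 F2=3; commitIndex=1
Op 7: append 2 -> log_len=8
Op 8: append 1 -> log_len=9
Op 9: F2 acks idx 8 -> match: F0=1 F1=1 F2=8; commitIndex=1
Op 10: append 1 -> log_len=10
Op 11: F2 acks idx 6 -> match: F0=1 F1=1 F2=8; commitIndex=1

Answer: 9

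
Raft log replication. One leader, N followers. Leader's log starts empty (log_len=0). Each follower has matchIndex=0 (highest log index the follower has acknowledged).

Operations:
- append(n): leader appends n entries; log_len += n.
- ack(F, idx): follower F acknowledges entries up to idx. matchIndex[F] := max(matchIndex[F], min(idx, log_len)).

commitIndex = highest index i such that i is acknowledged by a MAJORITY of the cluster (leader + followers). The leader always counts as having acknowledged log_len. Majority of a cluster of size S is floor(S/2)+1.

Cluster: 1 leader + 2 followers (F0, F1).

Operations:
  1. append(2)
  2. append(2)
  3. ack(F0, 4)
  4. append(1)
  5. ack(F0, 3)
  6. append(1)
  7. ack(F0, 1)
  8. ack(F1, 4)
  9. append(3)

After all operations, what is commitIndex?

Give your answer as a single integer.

Answer: 4

Derivation:
Op 1: append 2 -> log_len=2
Op 2: append 2 -> log_len=4
Op 3: F0 acks idx 4 -> match: F0=4 F1=0; commitIndex=4
Op 4: append 1 -> log_len=5
Op 5: F0 acks idx 3 -> match: F0=4 F1=0; commitIndex=4
Op 6: append 1 -> log_len=6
Op 7: F0 acks idx 1 -> match: F0=4 F1=0; commitIndex=4
Op 8: F1 acks idx 4 -> match: F0=4 F1=4; commitIndex=4
Op 9: append 3 -> log_len=9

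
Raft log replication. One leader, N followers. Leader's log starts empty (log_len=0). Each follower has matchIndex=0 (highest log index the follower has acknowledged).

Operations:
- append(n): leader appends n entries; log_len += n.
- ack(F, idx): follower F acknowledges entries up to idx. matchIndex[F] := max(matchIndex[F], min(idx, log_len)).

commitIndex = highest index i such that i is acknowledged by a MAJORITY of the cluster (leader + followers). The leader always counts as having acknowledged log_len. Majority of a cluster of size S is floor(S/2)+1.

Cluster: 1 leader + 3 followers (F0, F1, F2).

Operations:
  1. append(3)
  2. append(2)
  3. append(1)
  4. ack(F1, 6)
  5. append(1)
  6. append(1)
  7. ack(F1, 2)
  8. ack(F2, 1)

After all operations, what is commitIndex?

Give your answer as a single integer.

Answer: 1

Derivation:
Op 1: append 3 -> log_len=3
Op 2: append 2 -> log_len=5
Op 3: append 1 -> log_len=6
Op 4: F1 acks idx 6 -> match: F0=0 F1=6 F2=0; commitIndex=0
Op 5: append 1 -> log_len=7
Op 6: append 1 -> log_len=8
Op 7: F1 acks idx 2 -> match: F0=0 F1=6 F2=0; commitIndex=0
Op 8: F2 acks idx 1 -> match: F0=0 F1=6 F2=1; commitIndex=1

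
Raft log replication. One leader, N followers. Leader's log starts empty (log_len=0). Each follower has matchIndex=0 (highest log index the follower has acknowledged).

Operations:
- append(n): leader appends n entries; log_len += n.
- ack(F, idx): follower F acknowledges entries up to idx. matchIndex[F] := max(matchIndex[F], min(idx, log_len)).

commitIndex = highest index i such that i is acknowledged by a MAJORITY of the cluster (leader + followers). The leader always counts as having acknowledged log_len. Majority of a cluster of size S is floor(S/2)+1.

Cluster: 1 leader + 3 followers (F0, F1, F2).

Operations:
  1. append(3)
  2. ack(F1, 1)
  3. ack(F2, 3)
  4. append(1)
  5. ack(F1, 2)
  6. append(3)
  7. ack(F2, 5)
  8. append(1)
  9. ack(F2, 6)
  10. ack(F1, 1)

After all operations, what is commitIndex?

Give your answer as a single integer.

Answer: 2

Derivation:
Op 1: append 3 -> log_len=3
Op 2: F1 acks idx 1 -> match: F0=0 F1=1 F2=0; commitIndex=0
Op 3: F2 acks idx 3 -> match: F0=0 F1=1 F2=3; commitIndex=1
Op 4: append 1 -> log_len=4
Op 5: F1 acks idx 2 -> match: F0=0 F1=2 F2=3; commitIndex=2
Op 6: append 3 -> log_len=7
Op 7: F2 acks idx 5 -> match: F0=0 F1=2 F2=5; commitIndex=2
Op 8: append 1 -> log_len=8
Op 9: F2 acks idx 6 -> match: F0=0 F1=2 F2=6; commitIndex=2
Op 10: F1 acks idx 1 -> match: F0=0 F1=2 F2=6; commitIndex=2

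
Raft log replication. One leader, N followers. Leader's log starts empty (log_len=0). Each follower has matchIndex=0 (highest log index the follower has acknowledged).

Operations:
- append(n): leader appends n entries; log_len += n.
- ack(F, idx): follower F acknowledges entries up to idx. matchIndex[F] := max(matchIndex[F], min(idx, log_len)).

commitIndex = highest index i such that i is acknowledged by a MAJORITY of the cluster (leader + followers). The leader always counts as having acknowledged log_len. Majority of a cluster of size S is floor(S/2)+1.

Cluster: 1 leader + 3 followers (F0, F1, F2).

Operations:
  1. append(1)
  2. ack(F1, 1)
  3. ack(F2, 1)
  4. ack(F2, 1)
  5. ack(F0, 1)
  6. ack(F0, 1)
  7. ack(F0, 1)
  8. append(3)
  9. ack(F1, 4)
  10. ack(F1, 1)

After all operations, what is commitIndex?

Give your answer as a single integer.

Op 1: append 1 -> log_len=1
Op 2: F1 acks idx 1 -> match: F0=0 F1=1 F2=0; commitIndex=0
Op 3: F2 acks idx 1 -> match: F0=0 F1=1 F2=1; commitIndex=1
Op 4: F2 acks idx 1 -> match: F0=0 F1=1 F2=1; commitIndex=1
Op 5: F0 acks idx 1 -> match: F0=1 F1=1 F2=1; commitIndex=1
Op 6: F0 acks idx 1 -> match: F0=1 F1=1 F2=1; commitIndex=1
Op 7: F0 acks idx 1 -> match: F0=1 F1=1 F2=1; commitIndex=1
Op 8: append 3 -> log_len=4
Op 9: F1 acks idx 4 -> match: F0=1 F1=4 F2=1; commitIndex=1
Op 10: F1 acks idx 1 -> match: F0=1 F1=4 F2=1; commitIndex=1

Answer: 1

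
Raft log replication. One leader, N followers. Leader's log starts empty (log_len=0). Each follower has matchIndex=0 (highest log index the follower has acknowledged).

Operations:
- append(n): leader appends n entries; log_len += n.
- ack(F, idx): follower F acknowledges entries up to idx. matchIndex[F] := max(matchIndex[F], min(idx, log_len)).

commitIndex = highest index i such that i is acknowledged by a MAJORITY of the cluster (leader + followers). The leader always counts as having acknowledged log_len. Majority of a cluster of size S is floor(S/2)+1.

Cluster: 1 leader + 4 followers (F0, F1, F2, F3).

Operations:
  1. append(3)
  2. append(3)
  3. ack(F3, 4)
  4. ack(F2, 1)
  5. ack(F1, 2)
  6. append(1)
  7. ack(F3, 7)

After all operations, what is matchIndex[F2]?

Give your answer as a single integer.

Op 1: append 3 -> log_len=3
Op 2: append 3 -> log_len=6
Op 3: F3 acks idx 4 -> match: F0=0 F1=0 F2=0 F3=4; commitIndex=0
Op 4: F2 acks idx 1 -> match: F0=0 F1=0 F2=1 F3=4; commitIndex=1
Op 5: F1 acks idx 2 -> match: F0=0 F1=2 F2=1 F3=4; commitIndex=2
Op 6: append 1 -> log_len=7
Op 7: F3 acks idx 7 -> match: F0=0 F1=2 F2=1 F3=7; commitIndex=2

Answer: 1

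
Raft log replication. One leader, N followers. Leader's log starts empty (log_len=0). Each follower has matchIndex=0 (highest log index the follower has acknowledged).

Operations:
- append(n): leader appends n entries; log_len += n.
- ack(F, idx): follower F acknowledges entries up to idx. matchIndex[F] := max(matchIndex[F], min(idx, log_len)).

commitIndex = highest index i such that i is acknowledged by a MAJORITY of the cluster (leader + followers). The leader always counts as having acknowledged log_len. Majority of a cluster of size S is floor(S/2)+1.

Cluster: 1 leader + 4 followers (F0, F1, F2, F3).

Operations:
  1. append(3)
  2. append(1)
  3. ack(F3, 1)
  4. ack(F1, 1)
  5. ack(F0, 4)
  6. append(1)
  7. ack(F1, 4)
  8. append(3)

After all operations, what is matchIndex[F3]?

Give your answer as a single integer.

Answer: 1

Derivation:
Op 1: append 3 -> log_len=3
Op 2: append 1 -> log_len=4
Op 3: F3 acks idx 1 -> match: F0=0 F1=0 F2=0 F3=1; commitIndex=0
Op 4: F1 acks idx 1 -> match: F0=0 F1=1 F2=0 F3=1; commitIndex=1
Op 5: F0 acks idx 4 -> match: F0=4 F1=1 F2=0 F3=1; commitIndex=1
Op 6: append 1 -> log_len=5
Op 7: F1 acks idx 4 -> match: F0=4 F1=4 F2=0 F3=1; commitIndex=4
Op 8: append 3 -> log_len=8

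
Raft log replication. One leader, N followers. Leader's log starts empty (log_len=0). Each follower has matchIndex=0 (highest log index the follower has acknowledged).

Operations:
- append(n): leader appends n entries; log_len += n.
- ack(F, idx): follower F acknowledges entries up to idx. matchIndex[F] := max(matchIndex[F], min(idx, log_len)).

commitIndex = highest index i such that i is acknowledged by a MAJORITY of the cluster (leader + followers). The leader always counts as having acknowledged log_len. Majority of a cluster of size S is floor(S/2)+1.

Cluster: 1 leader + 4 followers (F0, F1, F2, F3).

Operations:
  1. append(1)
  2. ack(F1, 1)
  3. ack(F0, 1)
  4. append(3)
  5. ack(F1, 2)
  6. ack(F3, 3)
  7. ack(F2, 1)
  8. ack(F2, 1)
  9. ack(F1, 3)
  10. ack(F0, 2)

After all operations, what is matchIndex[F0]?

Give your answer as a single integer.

Op 1: append 1 -> log_len=1
Op 2: F1 acks idx 1 -> match: F0=0 F1=1 F2=0 F3=0; commitIndex=0
Op 3: F0 acks idx 1 -> match: F0=1 F1=1 F2=0 F3=0; commitIndex=1
Op 4: append 3 -> log_len=4
Op 5: F1 acks idx 2 -> match: F0=1 F1=2 F2=0 F3=0; commitIndex=1
Op 6: F3 acks idx 3 -> match: F0=1 F1=2 F2=0 F3=3; commitIndex=2
Op 7: F2 acks idx 1 -> match: F0=1 F1=2 F2=1 F3=3; commitIndex=2
Op 8: F2 acks idx 1 -> match: F0=1 F1=2 F2=1 F3=3; commitIndex=2
Op 9: F1 acks idx 3 -> match: F0=1 F1=3 F2=1 F3=3; commitIndex=3
Op 10: F0 acks idx 2 -> match: F0=2 F1=3 F2=1 F3=3; commitIndex=3

Answer: 2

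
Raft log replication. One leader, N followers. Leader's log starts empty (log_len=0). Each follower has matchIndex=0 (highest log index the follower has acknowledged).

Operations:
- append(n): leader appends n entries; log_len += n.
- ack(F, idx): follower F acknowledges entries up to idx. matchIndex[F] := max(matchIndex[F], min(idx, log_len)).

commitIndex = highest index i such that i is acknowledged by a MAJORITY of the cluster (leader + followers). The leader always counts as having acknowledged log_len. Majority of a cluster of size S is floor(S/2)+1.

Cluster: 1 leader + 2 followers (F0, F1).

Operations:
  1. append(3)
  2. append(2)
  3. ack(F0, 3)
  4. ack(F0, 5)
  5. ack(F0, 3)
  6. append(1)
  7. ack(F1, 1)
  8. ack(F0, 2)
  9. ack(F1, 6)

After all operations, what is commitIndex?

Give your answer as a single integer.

Answer: 6

Derivation:
Op 1: append 3 -> log_len=3
Op 2: append 2 -> log_len=5
Op 3: F0 acks idx 3 -> match: F0=3 F1=0; commitIndex=3
Op 4: F0 acks idx 5 -> match: F0=5 F1=0; commitIndex=5
Op 5: F0 acks idx 3 -> match: F0=5 F1=0; commitIndex=5
Op 6: append 1 -> log_len=6
Op 7: F1 acks idx 1 -> match: F0=5 F1=1; commitIndex=5
Op 8: F0 acks idx 2 -> match: F0=5 F1=1; commitIndex=5
Op 9: F1 acks idx 6 -> match: F0=5 F1=6; commitIndex=6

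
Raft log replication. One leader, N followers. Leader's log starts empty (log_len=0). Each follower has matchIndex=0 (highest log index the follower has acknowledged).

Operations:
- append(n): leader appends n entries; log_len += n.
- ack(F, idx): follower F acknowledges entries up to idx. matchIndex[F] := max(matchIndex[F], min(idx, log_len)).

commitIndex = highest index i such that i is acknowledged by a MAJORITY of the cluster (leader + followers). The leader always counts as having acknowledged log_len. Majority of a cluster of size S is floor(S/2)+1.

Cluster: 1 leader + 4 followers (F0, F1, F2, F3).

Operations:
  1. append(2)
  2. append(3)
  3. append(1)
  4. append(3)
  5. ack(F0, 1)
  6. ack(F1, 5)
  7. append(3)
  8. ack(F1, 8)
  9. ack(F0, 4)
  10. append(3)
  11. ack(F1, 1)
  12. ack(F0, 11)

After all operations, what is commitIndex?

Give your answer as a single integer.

Answer: 8

Derivation:
Op 1: append 2 -> log_len=2
Op 2: append 3 -> log_len=5
Op 3: append 1 -> log_len=6
Op 4: append 3 -> log_len=9
Op 5: F0 acks idx 1 -> match: F0=1 F1=0 F2=0 F3=0; commitIndex=0
Op 6: F1 acks idx 5 -> match: F0=1 F1=5 F2=0 F3=0; commitIndex=1
Op 7: append 3 -> log_len=12
Op 8: F1 acks idx 8 -> match: F0=1 F1=8 F2=0 F3=0; commitIndex=1
Op 9: F0 acks idx 4 -> match: F0=4 F1=8 F2=0 F3=0; commitIndex=4
Op 10: append 3 -> log_len=15
Op 11: F1 acks idx 1 -> match: F0=4 F1=8 F2=0 F3=0; commitIndex=4
Op 12: F0 acks idx 11 -> match: F0=11 F1=8 F2=0 F3=0; commitIndex=8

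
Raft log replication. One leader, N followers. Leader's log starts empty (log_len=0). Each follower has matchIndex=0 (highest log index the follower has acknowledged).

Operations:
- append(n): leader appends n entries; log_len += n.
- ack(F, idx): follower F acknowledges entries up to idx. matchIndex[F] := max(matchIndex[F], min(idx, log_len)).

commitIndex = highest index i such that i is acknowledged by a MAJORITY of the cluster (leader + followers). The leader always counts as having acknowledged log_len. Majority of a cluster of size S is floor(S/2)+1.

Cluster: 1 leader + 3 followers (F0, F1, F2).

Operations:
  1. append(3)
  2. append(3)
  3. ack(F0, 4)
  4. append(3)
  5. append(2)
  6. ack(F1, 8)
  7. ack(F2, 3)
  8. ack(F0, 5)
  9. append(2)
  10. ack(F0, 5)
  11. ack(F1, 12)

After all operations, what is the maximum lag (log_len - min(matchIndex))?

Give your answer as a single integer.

Op 1: append 3 -> log_len=3
Op 2: append 3 -> log_len=6
Op 3: F0 acks idx 4 -> match: F0=4 F1=0 F2=0; commitIndex=0
Op 4: append 3 -> log_len=9
Op 5: append 2 -> log_len=11
Op 6: F1 acks idx 8 -> match: F0=4 F1=8 F2=0; commitIndex=4
Op 7: F2 acks idx 3 -> match: F0=4 F1=8 F2=3; commitIndex=4
Op 8: F0 acks idx 5 -> match: F0=5 F1=8 F2=3; commitIndex=5
Op 9: append 2 -> log_len=13
Op 10: F0 acks idx 5 -> match: F0=5 F1=8 F2=3; commitIndex=5
Op 11: F1 acks idx 12 -> match: F0=5 F1=12 F2=3; commitIndex=5

Answer: 10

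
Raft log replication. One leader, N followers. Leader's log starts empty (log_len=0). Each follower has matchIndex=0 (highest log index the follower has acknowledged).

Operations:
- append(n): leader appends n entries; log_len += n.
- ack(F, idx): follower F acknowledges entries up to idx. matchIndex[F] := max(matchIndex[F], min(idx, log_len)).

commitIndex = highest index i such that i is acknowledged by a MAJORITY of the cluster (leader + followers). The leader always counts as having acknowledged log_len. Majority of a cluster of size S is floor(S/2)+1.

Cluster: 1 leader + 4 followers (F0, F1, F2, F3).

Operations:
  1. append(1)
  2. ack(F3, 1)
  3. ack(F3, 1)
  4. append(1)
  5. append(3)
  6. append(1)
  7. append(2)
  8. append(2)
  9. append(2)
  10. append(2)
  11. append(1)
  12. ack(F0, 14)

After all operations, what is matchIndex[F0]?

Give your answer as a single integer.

Answer: 14

Derivation:
Op 1: append 1 -> log_len=1
Op 2: F3 acks idx 1 -> match: F0=0 F1=0 F2=0 F3=1; commitIndex=0
Op 3: F3 acks idx 1 -> match: F0=0 F1=0 F2=0 F3=1; commitIndex=0
Op 4: append 1 -> log_len=2
Op 5: append 3 -> log_len=5
Op 6: append 1 -> log_len=6
Op 7: append 2 -> log_len=8
Op 8: append 2 -> log_len=10
Op 9: append 2 -> log_len=12
Op 10: append 2 -> log_len=14
Op 11: append 1 -> log_len=15
Op 12: F0 acks idx 14 -> match: F0=14 F1=0 F2=0 F3=1; commitIndex=1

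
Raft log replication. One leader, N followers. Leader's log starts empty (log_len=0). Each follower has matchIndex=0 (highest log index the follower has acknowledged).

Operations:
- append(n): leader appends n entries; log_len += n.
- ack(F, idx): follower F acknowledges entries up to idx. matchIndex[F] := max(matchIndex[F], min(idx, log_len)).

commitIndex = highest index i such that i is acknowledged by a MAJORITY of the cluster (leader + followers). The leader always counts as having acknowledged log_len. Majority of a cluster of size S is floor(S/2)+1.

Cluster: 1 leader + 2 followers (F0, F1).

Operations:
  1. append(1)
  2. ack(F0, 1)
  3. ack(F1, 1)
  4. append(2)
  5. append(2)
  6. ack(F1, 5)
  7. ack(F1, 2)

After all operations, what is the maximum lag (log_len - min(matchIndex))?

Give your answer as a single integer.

Answer: 4

Derivation:
Op 1: append 1 -> log_len=1
Op 2: F0 acks idx 1 -> match: F0=1 F1=0; commitIndex=1
Op 3: F1 acks idx 1 -> match: F0=1 F1=1; commitIndex=1
Op 4: append 2 -> log_len=3
Op 5: append 2 -> log_len=5
Op 6: F1 acks idx 5 -> match: F0=1 F1=5; commitIndex=5
Op 7: F1 acks idx 2 -> match: F0=1 F1=5; commitIndex=5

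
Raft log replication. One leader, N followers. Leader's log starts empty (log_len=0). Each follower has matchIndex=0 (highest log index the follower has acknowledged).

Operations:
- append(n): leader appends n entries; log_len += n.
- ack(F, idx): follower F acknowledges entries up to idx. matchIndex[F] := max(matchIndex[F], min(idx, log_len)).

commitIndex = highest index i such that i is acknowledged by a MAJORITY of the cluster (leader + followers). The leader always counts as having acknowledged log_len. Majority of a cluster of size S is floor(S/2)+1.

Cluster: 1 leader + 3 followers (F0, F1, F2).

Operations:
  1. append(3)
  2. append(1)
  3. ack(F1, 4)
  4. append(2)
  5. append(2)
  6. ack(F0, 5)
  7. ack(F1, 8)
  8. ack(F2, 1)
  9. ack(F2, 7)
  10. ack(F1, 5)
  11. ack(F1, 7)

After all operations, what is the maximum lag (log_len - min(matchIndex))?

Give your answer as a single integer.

Op 1: append 3 -> log_len=3
Op 2: append 1 -> log_len=4
Op 3: F1 acks idx 4 -> match: F0=0 F1=4 F2=0; commitIndex=0
Op 4: append 2 -> log_len=6
Op 5: append 2 -> log_len=8
Op 6: F0 acks idx 5 -> match: F0=5 F1=4 F2=0; commitIndex=4
Op 7: F1 acks idx 8 -> match: F0=5 F1=8 F2=0; commitIndex=5
Op 8: F2 acks idx 1 -> match: F0=5 F1=8 F2=1; commitIndex=5
Op 9: F2 acks idx 7 -> match: F0=5 F1=8 F2=7; commitIndex=7
Op 10: F1 acks idx 5 -> match: F0=5 F1=8 F2=7; commitIndex=7
Op 11: F1 acks idx 7 -> match: F0=5 F1=8 F2=7; commitIndex=7

Answer: 3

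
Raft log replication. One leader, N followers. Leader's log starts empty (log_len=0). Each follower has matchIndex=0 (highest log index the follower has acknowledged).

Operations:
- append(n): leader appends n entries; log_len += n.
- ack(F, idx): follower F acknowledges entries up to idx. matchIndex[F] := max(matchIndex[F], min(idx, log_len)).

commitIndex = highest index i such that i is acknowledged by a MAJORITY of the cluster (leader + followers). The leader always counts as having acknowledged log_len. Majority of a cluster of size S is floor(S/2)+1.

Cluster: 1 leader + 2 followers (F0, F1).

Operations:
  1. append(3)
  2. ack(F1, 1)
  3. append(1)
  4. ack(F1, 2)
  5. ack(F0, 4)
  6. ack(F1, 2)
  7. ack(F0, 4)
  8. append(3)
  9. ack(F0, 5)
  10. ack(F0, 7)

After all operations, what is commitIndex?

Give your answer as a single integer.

Answer: 7

Derivation:
Op 1: append 3 -> log_len=3
Op 2: F1 acks idx 1 -> match: F0=0 F1=1; commitIndex=1
Op 3: append 1 -> log_len=4
Op 4: F1 acks idx 2 -> match: F0=0 F1=2; commitIndex=2
Op 5: F0 acks idx 4 -> match: F0=4 F1=2; commitIndex=4
Op 6: F1 acks idx 2 -> match: F0=4 F1=2; commitIndex=4
Op 7: F0 acks idx 4 -> match: F0=4 F1=2; commitIndex=4
Op 8: append 3 -> log_len=7
Op 9: F0 acks idx 5 -> match: F0=5 F1=2; commitIndex=5
Op 10: F0 acks idx 7 -> match: F0=7 F1=2; commitIndex=7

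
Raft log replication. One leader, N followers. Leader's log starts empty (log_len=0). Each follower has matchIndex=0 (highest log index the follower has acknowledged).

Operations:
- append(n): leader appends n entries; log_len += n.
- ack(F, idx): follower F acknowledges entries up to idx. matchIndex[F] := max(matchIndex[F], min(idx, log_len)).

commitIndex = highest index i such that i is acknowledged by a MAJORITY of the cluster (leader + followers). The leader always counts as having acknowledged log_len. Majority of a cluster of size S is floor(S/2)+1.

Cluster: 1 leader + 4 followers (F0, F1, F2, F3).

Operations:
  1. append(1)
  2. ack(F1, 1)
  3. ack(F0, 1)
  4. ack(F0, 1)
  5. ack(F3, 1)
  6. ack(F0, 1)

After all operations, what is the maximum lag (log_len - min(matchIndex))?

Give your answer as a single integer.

Answer: 1

Derivation:
Op 1: append 1 -> log_len=1
Op 2: F1 acks idx 1 -> match: F0=0 F1=1 F2=0 F3=0; commitIndex=0
Op 3: F0 acks idx 1 -> match: F0=1 F1=1 F2=0 F3=0; commitIndex=1
Op 4: F0 acks idx 1 -> match: F0=1 F1=1 F2=0 F3=0; commitIndex=1
Op 5: F3 acks idx 1 -> match: F0=1 F1=1 F2=0 F3=1; commitIndex=1
Op 6: F0 acks idx 1 -> match: F0=1 F1=1 F2=0 F3=1; commitIndex=1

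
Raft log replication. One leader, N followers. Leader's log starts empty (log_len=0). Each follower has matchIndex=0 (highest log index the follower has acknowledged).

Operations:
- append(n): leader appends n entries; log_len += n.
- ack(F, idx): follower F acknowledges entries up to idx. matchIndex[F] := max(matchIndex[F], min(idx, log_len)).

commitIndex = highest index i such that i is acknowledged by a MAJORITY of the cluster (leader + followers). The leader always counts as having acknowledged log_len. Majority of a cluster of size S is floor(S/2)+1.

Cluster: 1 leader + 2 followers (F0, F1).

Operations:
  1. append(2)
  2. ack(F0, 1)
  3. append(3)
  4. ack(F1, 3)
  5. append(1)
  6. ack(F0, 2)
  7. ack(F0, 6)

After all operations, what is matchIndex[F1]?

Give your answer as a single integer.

Op 1: append 2 -> log_len=2
Op 2: F0 acks idx 1 -> match: F0=1 F1=0; commitIndex=1
Op 3: append 3 -> log_len=5
Op 4: F1 acks idx 3 -> match: F0=1 F1=3; commitIndex=3
Op 5: append 1 -> log_len=6
Op 6: F0 acks idx 2 -> match: F0=2 F1=3; commitIndex=3
Op 7: F0 acks idx 6 -> match: F0=6 F1=3; commitIndex=6

Answer: 3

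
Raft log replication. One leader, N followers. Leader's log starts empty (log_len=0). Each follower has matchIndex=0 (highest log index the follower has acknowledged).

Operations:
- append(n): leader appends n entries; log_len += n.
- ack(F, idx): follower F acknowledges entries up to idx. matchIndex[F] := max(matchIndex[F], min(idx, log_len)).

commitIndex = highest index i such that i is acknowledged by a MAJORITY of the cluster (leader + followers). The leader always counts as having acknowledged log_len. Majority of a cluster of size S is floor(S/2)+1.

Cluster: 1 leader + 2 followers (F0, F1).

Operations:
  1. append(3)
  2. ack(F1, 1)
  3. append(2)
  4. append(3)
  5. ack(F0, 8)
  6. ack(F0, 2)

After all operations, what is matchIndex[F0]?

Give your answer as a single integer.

Answer: 8

Derivation:
Op 1: append 3 -> log_len=3
Op 2: F1 acks idx 1 -> match: F0=0 F1=1; commitIndex=1
Op 3: append 2 -> log_len=5
Op 4: append 3 -> log_len=8
Op 5: F0 acks idx 8 -> match: F0=8 F1=1; commitIndex=8
Op 6: F0 acks idx 2 -> match: F0=8 F1=1; commitIndex=8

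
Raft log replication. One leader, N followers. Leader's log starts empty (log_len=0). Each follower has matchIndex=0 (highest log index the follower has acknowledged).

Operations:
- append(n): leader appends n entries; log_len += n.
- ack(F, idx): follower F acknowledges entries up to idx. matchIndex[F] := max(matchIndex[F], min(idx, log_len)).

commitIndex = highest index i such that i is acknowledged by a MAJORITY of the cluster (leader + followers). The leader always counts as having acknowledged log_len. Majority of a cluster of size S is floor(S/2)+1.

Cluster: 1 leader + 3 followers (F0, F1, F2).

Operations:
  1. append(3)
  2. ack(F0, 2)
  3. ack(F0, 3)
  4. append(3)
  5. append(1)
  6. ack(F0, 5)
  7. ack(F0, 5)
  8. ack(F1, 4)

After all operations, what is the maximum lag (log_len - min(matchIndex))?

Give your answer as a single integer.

Op 1: append 3 -> log_len=3
Op 2: F0 acks idx 2 -> match: F0=2 F1=0 F2=0; commitIndex=0
Op 3: F0 acks idx 3 -> match: F0=3 F1=0 F2=0; commitIndex=0
Op 4: append 3 -> log_len=6
Op 5: append 1 -> log_len=7
Op 6: F0 acks idx 5 -> match: F0=5 F1=0 F2=0; commitIndex=0
Op 7: F0 acks idx 5 -> match: F0=5 F1=0 F2=0; commitIndex=0
Op 8: F1 acks idx 4 -> match: F0=5 F1=4 F2=0; commitIndex=4

Answer: 7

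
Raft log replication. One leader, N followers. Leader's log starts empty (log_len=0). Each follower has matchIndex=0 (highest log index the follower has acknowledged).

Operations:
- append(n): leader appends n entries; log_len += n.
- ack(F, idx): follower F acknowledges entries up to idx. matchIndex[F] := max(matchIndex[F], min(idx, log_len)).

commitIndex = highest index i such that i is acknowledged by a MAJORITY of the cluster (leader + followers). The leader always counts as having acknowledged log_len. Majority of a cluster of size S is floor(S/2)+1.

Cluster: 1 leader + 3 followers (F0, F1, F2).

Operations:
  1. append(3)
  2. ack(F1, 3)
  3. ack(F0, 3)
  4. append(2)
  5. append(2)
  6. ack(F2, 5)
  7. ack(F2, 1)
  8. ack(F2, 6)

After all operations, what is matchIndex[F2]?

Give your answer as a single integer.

Answer: 6

Derivation:
Op 1: append 3 -> log_len=3
Op 2: F1 acks idx 3 -> match: F0=0 F1=3 F2=0; commitIndex=0
Op 3: F0 acks idx 3 -> match: F0=3 F1=3 F2=0; commitIndex=3
Op 4: append 2 -> log_len=5
Op 5: append 2 -> log_len=7
Op 6: F2 acks idx 5 -> match: F0=3 F1=3 F2=5; commitIndex=3
Op 7: F2 acks idx 1 -> match: F0=3 F1=3 F2=5; commitIndex=3
Op 8: F2 acks idx 6 -> match: F0=3 F1=3 F2=6; commitIndex=3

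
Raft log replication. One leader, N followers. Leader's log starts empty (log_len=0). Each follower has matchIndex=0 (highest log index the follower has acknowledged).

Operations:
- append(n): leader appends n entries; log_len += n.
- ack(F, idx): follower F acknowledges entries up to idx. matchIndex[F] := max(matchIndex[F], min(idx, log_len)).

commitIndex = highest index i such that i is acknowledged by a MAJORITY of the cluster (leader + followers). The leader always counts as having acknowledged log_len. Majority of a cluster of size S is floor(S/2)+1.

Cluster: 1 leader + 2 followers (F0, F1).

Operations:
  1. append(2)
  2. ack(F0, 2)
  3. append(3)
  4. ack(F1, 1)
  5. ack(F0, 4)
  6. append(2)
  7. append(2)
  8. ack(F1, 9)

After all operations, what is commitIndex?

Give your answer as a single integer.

Answer: 9

Derivation:
Op 1: append 2 -> log_len=2
Op 2: F0 acks idx 2 -> match: F0=2 F1=0; commitIndex=2
Op 3: append 3 -> log_len=5
Op 4: F1 acks idx 1 -> match: F0=2 F1=1; commitIndex=2
Op 5: F0 acks idx 4 -> match: F0=4 F1=1; commitIndex=4
Op 6: append 2 -> log_len=7
Op 7: append 2 -> log_len=9
Op 8: F1 acks idx 9 -> match: F0=4 F1=9; commitIndex=9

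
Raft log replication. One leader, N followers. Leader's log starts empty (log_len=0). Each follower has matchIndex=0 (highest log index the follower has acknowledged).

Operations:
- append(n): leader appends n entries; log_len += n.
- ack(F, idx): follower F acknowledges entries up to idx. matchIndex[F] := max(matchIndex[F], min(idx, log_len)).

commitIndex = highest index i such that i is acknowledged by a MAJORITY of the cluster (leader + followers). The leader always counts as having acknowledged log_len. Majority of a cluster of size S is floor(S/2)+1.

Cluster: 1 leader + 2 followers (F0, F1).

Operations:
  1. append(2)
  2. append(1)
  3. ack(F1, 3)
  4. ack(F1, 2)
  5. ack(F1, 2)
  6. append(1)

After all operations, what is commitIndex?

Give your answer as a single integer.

Op 1: append 2 -> log_len=2
Op 2: append 1 -> log_len=3
Op 3: F1 acks idx 3 -> match: F0=0 F1=3; commitIndex=3
Op 4: F1 acks idx 2 -> match: F0=0 F1=3; commitIndex=3
Op 5: F1 acks idx 2 -> match: F0=0 F1=3; commitIndex=3
Op 6: append 1 -> log_len=4

Answer: 3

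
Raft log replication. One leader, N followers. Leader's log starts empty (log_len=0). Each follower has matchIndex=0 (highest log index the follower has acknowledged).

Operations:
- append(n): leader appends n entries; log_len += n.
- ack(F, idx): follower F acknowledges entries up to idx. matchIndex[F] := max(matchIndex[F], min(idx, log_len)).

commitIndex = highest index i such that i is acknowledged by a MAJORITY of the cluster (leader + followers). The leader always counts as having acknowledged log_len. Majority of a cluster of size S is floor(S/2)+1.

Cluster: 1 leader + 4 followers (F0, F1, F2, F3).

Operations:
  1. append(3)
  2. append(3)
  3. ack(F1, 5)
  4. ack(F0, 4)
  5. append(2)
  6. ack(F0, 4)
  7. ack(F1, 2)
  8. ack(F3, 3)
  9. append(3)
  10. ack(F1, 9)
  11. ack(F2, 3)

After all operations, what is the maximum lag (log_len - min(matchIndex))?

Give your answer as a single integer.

Answer: 8

Derivation:
Op 1: append 3 -> log_len=3
Op 2: append 3 -> log_len=6
Op 3: F1 acks idx 5 -> match: F0=0 F1=5 F2=0 F3=0; commitIndex=0
Op 4: F0 acks idx 4 -> match: F0=4 F1=5 F2=0 F3=0; commitIndex=4
Op 5: append 2 -> log_len=8
Op 6: F0 acks idx 4 -> match: F0=4 F1=5 F2=0 F3=0; commitIndex=4
Op 7: F1 acks idx 2 -> match: F0=4 F1=5 F2=0 F3=0; commitIndex=4
Op 8: F3 acks idx 3 -> match: F0=4 F1=5 F2=0 F3=3; commitIndex=4
Op 9: append 3 -> log_len=11
Op 10: F1 acks idx 9 -> match: F0=4 F1=9 F2=0 F3=3; commitIndex=4
Op 11: F2 acks idx 3 -> match: F0=4 F1=9 F2=3 F3=3; commitIndex=4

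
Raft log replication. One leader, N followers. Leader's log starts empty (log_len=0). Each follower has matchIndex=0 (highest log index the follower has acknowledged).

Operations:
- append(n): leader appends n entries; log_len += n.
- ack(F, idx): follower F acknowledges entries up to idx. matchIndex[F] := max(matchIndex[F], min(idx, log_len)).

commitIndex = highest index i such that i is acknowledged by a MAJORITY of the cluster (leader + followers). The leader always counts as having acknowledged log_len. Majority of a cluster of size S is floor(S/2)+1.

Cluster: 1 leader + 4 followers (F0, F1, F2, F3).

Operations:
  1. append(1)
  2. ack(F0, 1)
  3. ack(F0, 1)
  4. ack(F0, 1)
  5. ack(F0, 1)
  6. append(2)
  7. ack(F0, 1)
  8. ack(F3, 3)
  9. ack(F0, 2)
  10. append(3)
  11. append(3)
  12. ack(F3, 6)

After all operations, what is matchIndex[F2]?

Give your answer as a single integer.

Answer: 0

Derivation:
Op 1: append 1 -> log_len=1
Op 2: F0 acks idx 1 -> match: F0=1 F1=0 F2=0 F3=0; commitIndex=0
Op 3: F0 acks idx 1 -> match: F0=1 F1=0 F2=0 F3=0; commitIndex=0
Op 4: F0 acks idx 1 -> match: F0=1 F1=0 F2=0 F3=0; commitIndex=0
Op 5: F0 acks idx 1 -> match: F0=1 F1=0 F2=0 F3=0; commitIndex=0
Op 6: append 2 -> log_len=3
Op 7: F0 acks idx 1 -> match: F0=1 F1=0 F2=0 F3=0; commitIndex=0
Op 8: F3 acks idx 3 -> match: F0=1 F1=0 F2=0 F3=3; commitIndex=1
Op 9: F0 acks idx 2 -> match: F0=2 F1=0 F2=0 F3=3; commitIndex=2
Op 10: append 3 -> log_len=6
Op 11: append 3 -> log_len=9
Op 12: F3 acks idx 6 -> match: F0=2 F1=0 F2=0 F3=6; commitIndex=2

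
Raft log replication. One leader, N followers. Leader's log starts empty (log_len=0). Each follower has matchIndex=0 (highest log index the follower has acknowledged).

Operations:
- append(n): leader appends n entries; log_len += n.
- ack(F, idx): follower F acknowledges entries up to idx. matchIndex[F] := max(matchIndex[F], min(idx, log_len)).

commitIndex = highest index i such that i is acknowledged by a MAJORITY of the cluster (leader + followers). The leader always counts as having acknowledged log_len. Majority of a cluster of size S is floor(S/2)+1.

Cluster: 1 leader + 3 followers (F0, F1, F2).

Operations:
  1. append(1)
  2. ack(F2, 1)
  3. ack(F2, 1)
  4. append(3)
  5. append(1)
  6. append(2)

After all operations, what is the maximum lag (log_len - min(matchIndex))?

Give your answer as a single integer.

Op 1: append 1 -> log_len=1
Op 2: F2 acks idx 1 -> match: F0=0 F1=0 F2=1; commitIndex=0
Op 3: F2 acks idx 1 -> match: F0=0 F1=0 F2=1; commitIndex=0
Op 4: append 3 -> log_len=4
Op 5: append 1 -> log_len=5
Op 6: append 2 -> log_len=7

Answer: 7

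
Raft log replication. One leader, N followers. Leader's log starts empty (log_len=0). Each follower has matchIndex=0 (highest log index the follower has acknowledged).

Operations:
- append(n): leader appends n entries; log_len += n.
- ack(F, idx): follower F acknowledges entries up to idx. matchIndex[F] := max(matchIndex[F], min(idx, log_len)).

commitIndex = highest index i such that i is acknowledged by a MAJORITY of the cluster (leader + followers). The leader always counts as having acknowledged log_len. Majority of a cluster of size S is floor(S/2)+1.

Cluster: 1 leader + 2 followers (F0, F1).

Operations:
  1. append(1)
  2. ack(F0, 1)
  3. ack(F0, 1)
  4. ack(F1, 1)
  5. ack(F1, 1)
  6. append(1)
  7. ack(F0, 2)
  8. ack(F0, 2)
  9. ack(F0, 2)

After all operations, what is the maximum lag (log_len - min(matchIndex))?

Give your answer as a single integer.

Op 1: append 1 -> log_len=1
Op 2: F0 acks idx 1 -> match: F0=1 F1=0; commitIndex=1
Op 3: F0 acks idx 1 -> match: F0=1 F1=0; commitIndex=1
Op 4: F1 acks idx 1 -> match: F0=1 F1=1; commitIndex=1
Op 5: F1 acks idx 1 -> match: F0=1 F1=1; commitIndex=1
Op 6: append 1 -> log_len=2
Op 7: F0 acks idx 2 -> match: F0=2 F1=1; commitIndex=2
Op 8: F0 acks idx 2 -> match: F0=2 F1=1; commitIndex=2
Op 9: F0 acks idx 2 -> match: F0=2 F1=1; commitIndex=2

Answer: 1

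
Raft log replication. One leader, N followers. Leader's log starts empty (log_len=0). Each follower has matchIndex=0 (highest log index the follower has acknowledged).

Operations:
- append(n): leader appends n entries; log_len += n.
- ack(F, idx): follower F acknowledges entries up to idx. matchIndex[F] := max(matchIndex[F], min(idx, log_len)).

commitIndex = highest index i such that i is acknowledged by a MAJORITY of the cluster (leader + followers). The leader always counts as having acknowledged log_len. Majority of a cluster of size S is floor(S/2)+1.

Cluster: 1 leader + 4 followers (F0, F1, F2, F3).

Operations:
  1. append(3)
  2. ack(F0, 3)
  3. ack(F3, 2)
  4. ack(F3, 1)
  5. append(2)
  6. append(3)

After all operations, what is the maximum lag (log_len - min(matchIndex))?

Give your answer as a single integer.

Answer: 8

Derivation:
Op 1: append 3 -> log_len=3
Op 2: F0 acks idx 3 -> match: F0=3 F1=0 F2=0 F3=0; commitIndex=0
Op 3: F3 acks idx 2 -> match: F0=3 F1=0 F2=0 F3=2; commitIndex=2
Op 4: F3 acks idx 1 -> match: F0=3 F1=0 F2=0 F3=2; commitIndex=2
Op 5: append 2 -> log_len=5
Op 6: append 3 -> log_len=8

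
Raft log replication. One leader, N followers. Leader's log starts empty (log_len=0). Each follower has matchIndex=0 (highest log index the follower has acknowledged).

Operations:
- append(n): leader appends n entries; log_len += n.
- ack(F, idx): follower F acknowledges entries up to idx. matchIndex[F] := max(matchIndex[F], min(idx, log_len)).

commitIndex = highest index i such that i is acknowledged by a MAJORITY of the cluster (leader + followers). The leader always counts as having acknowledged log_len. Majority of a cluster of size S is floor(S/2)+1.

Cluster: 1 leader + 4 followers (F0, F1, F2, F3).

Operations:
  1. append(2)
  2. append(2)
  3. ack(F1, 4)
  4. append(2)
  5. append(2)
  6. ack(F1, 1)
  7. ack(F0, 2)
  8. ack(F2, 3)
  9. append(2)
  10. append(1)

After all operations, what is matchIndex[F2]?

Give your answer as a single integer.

Answer: 3

Derivation:
Op 1: append 2 -> log_len=2
Op 2: append 2 -> log_len=4
Op 3: F1 acks idx 4 -> match: F0=0 F1=4 F2=0 F3=0; commitIndex=0
Op 4: append 2 -> log_len=6
Op 5: append 2 -> log_len=8
Op 6: F1 acks idx 1 -> match: F0=0 F1=4 F2=0 F3=0; commitIndex=0
Op 7: F0 acks idx 2 -> match: F0=2 F1=4 F2=0 F3=0; commitIndex=2
Op 8: F2 acks idx 3 -> match: F0=2 F1=4 F2=3 F3=0; commitIndex=3
Op 9: append 2 -> log_len=10
Op 10: append 1 -> log_len=11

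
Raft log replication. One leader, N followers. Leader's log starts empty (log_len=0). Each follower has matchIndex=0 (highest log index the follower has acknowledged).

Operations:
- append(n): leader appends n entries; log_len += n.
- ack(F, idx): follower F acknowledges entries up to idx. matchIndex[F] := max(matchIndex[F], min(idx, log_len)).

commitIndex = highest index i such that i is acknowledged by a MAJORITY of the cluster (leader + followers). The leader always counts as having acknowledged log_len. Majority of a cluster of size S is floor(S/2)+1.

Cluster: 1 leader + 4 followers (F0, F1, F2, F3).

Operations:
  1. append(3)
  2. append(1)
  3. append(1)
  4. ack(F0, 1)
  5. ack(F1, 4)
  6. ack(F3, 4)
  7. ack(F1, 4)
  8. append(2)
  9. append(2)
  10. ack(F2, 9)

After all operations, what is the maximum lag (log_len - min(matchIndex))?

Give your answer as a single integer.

Answer: 8

Derivation:
Op 1: append 3 -> log_len=3
Op 2: append 1 -> log_len=4
Op 3: append 1 -> log_len=5
Op 4: F0 acks idx 1 -> match: F0=1 F1=0 F2=0 F3=0; commitIndex=0
Op 5: F1 acks idx 4 -> match: F0=1 F1=4 F2=0 F3=0; commitIndex=1
Op 6: F3 acks idx 4 -> match: F0=1 F1=4 F2=0 F3=4; commitIndex=4
Op 7: F1 acks idx 4 -> match: F0=1 F1=4 F2=0 F3=4; commitIndex=4
Op 8: append 2 -> log_len=7
Op 9: append 2 -> log_len=9
Op 10: F2 acks idx 9 -> match: F0=1 F1=4 F2=9 F3=4; commitIndex=4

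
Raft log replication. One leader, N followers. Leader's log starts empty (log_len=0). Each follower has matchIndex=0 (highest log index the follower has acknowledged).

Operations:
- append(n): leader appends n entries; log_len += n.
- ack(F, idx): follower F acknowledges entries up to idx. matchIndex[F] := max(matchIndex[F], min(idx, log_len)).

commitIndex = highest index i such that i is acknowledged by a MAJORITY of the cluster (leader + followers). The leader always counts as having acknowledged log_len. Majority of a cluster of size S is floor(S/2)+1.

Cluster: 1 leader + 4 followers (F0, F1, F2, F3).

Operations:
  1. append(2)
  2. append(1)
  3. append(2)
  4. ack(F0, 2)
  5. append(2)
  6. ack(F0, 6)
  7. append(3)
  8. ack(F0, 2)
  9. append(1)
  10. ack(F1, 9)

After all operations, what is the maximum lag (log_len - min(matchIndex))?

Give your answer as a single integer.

Op 1: append 2 -> log_len=2
Op 2: append 1 -> log_len=3
Op 3: append 2 -> log_len=5
Op 4: F0 acks idx 2 -> match: F0=2 F1=0 F2=0 F3=0; commitIndex=0
Op 5: append 2 -> log_len=7
Op 6: F0 acks idx 6 -> match: F0=6 F1=0 F2=0 F3=0; commitIndex=0
Op 7: append 3 -> log_len=10
Op 8: F0 acks idx 2 -> match: F0=6 F1=0 F2=0 F3=0; commitIndex=0
Op 9: append 1 -> log_len=11
Op 10: F1 acks idx 9 -> match: F0=6 F1=9 F2=0 F3=0; commitIndex=6

Answer: 11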